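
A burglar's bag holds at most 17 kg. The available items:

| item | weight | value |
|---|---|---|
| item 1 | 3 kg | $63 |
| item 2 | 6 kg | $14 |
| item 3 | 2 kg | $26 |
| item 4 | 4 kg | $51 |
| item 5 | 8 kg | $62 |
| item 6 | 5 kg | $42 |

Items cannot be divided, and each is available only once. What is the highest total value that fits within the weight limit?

Check high-value combinations within 17 kg:
- item 1+item 3+item 4+item 5: weight 3+2+4+8=17, value 63+26+51+62=202
- item 1+item 3+item 4+item 6: weight 3+2+4+5=14, value 63+26+51+42=182
- item 1+item 4+item 5: weight 3+4+8=15, value 63+51+62=176
- item 1+item 5+item 6: weight 3+8+5=16, value 63+62+42=167
- item 1+item 4+item 6: weight 3+4+5=12, value 63+51+42=156
Best: $202.

$202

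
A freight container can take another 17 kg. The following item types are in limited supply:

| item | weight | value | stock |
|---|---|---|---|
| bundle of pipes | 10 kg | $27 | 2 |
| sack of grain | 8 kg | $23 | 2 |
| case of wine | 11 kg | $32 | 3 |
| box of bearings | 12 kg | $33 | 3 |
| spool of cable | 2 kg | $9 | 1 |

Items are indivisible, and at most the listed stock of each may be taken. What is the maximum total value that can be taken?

$46

Best selections within weight 17 and stock limits:
- 2×sack of grain: weight 16, value 46
- 1×box of bearings + 1×spool of cable: weight 14, value 42
- 1×case of wine + 1×spool of cable: weight 13, value 41
Best: $46.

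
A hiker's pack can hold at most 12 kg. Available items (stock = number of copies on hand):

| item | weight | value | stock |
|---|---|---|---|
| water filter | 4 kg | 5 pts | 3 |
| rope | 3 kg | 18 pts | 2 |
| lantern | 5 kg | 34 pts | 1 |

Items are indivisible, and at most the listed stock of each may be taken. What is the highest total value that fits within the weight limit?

70 pts

Best selections within weight 12 and stock limits:
- 2×rope + 1×lantern: weight 11, value 70
- 1×water filter + 1×rope + 1×lantern: weight 12, value 57
- 1×rope + 1×lantern: weight 8, value 52
- 1×water filter + 2×rope: weight 10, value 41
Best: 70 pts.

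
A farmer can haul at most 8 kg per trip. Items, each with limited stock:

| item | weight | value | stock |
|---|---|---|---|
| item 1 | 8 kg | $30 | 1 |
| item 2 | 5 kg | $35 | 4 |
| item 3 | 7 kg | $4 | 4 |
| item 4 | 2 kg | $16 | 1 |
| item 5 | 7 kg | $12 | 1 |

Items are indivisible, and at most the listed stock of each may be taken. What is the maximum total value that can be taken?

Top feasible selections:
- 1×item 2 + 1×item 4: weight 7, value 51
- 1×item 2: weight 5, value 35
- 1×item 1: weight 8, value 30
Best: $51.

$51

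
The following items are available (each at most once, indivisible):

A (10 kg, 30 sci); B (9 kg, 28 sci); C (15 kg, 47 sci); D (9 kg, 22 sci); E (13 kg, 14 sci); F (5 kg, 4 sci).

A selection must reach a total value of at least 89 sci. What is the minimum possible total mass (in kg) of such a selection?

33

Subsets with value ≥ 89, sorted by total mass:
- B+C+D: mass 33, value 97
- A+B+C: mass 34, value 105
Minimum mass: 33 kg.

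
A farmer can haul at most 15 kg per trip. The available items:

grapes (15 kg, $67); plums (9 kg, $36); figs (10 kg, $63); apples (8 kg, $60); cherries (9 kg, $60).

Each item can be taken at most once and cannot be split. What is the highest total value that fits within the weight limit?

Check high-value combinations within 15 kg:
- grapes: weight 15, value 67
- figs: weight 10, value 63
- apples: weight 8, value 60
Best: $67.

$67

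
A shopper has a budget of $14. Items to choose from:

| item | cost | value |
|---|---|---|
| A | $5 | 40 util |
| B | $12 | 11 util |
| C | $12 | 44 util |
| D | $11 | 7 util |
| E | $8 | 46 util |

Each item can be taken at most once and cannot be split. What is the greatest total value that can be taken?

86 util

Check high-value combinations within $14:
- A+E: cost 5+8=13, value 40+46=86
- E: cost 8, value 46
- C: cost 12, value 44
Best: 86 util.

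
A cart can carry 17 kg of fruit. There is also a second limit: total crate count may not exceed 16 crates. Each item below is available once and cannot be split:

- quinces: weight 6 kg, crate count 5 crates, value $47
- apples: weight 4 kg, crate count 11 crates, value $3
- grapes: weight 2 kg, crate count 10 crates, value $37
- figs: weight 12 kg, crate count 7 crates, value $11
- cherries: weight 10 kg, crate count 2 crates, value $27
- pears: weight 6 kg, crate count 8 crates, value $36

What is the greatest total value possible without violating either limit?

$84

Feasible sets respecting both limits:
- quinces+grapes: weight 8, crate count 15, value 84
- quinces+pears: weight 12, crate count 13, value 83
- quinces+cherries: weight 16, crate count 7, value 74
- grapes+cherries: weight 12, crate count 12, value 64
Best: $84.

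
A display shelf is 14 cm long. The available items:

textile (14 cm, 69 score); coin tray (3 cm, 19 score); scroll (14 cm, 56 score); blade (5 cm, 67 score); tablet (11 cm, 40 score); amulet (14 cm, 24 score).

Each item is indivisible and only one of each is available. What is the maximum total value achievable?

Check high-value combinations within 14 cm:
- coin tray+blade: length 3+5=8, value 19+67=86
- textile: length 14, value 69
- blade: length 5, value 67
- coin tray+tablet: length 3+11=14, value 19+40=59
- scroll: length 14, value 56
Best: 86 score.

86 score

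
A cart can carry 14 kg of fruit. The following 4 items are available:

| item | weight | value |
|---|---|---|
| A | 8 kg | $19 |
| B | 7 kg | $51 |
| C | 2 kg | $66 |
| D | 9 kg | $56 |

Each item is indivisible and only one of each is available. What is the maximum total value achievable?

$122

This is a 0/1 knapsack; check combinations near the capacity.
- C+D: weight 2+9=11, value 66+56=122
- B+C: weight 7+2=9, value 51+66=117
- A+C: weight 8+2=10, value 19+66=85
- C: weight 2, value 66
- D: weight 9, value 56
Best: $122.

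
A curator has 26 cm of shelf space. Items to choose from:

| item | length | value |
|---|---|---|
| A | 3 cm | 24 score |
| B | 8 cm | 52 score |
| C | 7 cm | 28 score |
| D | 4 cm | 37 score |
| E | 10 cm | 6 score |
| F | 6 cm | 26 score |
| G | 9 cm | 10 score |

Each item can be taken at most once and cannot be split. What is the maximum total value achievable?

Check high-value combinations within 26 cm:
- B+C+D+F: length 8+7+4+6=25, value 52+28+37+26=143
- A+B+C+D: length 3+8+7+4=22, value 24+52+28+37=141
- A+B+D+F: length 3+8+4+6=21, value 24+52+37+26=139
Best: 143 score.

143 score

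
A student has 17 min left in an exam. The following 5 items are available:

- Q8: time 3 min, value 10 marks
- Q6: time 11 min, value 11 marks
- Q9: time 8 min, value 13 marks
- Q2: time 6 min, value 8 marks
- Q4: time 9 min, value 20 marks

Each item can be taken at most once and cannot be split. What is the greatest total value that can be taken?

33 marks

Check high-value combinations within 17 min:
- Q9+Q4: time 8+9=17, value 13+20=33
- Q8+Q9+Q2: time 3+8+6=17, value 10+13+8=31
- Q8+Q4: time 3+9=12, value 10+20=30
- Q2+Q4: time 6+9=15, value 8+20=28
- Q8+Q9: time 3+8=11, value 10+13=23
Best: 33 marks.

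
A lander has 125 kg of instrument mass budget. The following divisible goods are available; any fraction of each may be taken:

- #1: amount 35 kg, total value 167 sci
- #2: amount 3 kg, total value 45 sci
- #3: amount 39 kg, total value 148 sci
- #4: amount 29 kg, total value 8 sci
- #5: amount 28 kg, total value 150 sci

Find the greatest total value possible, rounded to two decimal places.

515.52

Take in order of value per unit:
- #2 (45/3 per unit): all 3 → value 45, running total 45.00
- #5 (150/28 per unit): all 28 → value 150, running total 195.00
- #1 (167/35 per unit): all 35 → value 167, running total 362.00
- #3 (148/39 per unit): all 39 → value 148, running total 510.00
- #4 (8/29 per unit): 20 of 29 → value 20×8/29 = 5.5172, running total 515.52
Total 515.52.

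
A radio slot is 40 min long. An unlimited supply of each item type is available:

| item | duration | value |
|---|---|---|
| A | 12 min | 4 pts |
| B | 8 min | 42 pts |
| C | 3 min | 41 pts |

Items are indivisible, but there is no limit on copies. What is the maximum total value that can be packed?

Best value-per-unit is C at 41/3, and filling with it alone uses duration 13×3=39. No mix of the others beats 13×41 = 533.

533 pts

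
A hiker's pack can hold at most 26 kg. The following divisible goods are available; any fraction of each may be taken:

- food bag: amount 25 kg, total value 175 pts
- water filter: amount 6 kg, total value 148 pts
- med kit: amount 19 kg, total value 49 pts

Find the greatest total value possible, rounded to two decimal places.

Take in order of value per unit:
- water filter (148/6 per unit): all 6 → value 148, running total 148.00
- food bag (175/25 per unit): 20 of 25 → value 20×175/25 = 140.0000, running total 288.00
Total 288.00.

288.00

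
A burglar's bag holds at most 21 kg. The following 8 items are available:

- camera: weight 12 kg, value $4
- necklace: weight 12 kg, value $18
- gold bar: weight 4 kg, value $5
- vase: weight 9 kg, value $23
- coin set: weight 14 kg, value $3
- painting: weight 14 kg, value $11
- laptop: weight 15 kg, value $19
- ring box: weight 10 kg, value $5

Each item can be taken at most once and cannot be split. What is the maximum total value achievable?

$41

Check high-value combinations within 21 kg:
- necklace+vase: weight 12+9=21, value 18+23=41
- gold bar+vase: weight 4+9=13, value 5+23=28
- vase+ring box: weight 9+10=19, value 23+5=28
- camera+vase: weight 12+9=21, value 4+23=27
Best: $41.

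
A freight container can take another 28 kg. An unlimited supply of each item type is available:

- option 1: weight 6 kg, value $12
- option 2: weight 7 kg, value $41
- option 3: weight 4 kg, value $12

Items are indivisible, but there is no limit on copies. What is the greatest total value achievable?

$164

Best value-per-unit is option 2 at 41/7, and filling with it alone uses weight 4×7=28. No mix of the others beats 4×41 = 164.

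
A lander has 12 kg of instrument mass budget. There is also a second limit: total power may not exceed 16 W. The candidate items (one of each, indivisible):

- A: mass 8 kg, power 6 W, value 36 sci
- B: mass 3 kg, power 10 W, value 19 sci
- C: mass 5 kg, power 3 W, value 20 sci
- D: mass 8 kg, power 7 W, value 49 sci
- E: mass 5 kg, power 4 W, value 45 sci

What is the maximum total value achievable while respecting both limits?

65 sci

Feasible sets respecting both limits:
- C+E: mass 10, power 7, value 65
- B+E: mass 8, power 14, value 64
- A+B: mass 11, power 16, value 55
Best: 65 sci.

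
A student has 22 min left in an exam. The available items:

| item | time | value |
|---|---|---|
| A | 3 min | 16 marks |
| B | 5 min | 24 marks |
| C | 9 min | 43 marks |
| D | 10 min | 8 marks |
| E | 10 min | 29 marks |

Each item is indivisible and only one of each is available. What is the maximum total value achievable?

Check high-value combinations within 22 min:
- A+C+E: time 3+9+10=22, value 16+43+29=88
- A+B+C: time 3+5+9=17, value 16+24+43=83
- C+E: time 9+10=19, value 43+29=72
- A+B+E: time 3+5+10=18, value 16+24+29=69
- B+C: time 5+9=14, value 24+43=67
Best: 88 marks.

88 marks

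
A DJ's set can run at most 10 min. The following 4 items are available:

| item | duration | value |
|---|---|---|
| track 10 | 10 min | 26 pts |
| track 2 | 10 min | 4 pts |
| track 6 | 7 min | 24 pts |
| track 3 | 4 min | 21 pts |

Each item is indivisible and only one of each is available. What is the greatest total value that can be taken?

Check high-value combinations within 10 min:
- track 10: duration 10, value 26
- track 6: duration 7, value 24
- track 3: duration 4, value 21
Best: 26 pts.

26 pts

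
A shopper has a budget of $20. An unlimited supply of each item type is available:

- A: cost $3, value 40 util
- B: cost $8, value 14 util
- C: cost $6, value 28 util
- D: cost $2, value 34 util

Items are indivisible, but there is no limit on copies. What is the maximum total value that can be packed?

340 util

Best value-per-unit is D at 34/2, and filling with it alone uses cost 10×2=20. No mix of the others beats 10×34 = 340.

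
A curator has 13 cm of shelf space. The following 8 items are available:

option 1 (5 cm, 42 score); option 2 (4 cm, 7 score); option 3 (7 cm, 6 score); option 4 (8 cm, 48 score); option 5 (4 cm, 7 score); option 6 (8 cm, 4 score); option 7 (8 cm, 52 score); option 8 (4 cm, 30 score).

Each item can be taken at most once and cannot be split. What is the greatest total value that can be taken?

94 score

Check high-value combinations within 13 cm:
- option 1+option 7: length 5+8=13, value 42+52=94
- option 1+option 4: length 5+8=13, value 42+48=90
- option 7+option 8: length 8+4=12, value 52+30=82
Best: 94 score.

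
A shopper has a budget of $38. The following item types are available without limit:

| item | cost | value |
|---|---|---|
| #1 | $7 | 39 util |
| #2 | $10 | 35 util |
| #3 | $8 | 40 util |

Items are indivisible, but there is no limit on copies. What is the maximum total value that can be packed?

Best value-per-unit is #1 at 39/7; filling with it alone gives 5×39 = 195.
Optimal mix: 2×#1 + 3×#3 → cost 38, value 198.

198 util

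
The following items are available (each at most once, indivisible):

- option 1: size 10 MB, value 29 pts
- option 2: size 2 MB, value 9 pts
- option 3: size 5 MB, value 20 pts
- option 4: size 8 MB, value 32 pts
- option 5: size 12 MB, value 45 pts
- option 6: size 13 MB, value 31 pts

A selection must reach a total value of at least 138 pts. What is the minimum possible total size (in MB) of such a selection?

Subsets with value ≥ 138, sorted by total size:
- option 1+option 2+option 4+option 5+option 6: size 45, value 146
- option 1+option 3+option 4+option 5+option 6: size 48, value 157
- option 1+option 2+option 3+option 4+option 5+option 6: size 50, value 166
Minimum size: 45 MB.

45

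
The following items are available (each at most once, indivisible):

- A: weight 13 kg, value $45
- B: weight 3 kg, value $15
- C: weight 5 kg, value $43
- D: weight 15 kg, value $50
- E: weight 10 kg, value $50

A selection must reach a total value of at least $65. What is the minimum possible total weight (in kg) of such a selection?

Subsets with value ≥ 65, sorted by total weight:
- B+E: weight 13, value 65
- C+E: weight 15, value 93
Minimum weight: 13 kg.

13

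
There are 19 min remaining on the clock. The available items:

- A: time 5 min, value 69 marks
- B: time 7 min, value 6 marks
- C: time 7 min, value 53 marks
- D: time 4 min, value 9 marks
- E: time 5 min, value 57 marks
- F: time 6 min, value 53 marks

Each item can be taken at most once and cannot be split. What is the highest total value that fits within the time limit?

Check high-value combinations within 19 min:
- A+E+F: time 5+5+6=16, value 69+57+53=179
- A+C+E: time 5+7+5=17, value 69+53+57=179
- A+C+F: time 5+7+6=18, value 69+53+53=175
- C+E+F: time 7+5+6=18, value 53+57+53=163
Best: 179 marks.

179 marks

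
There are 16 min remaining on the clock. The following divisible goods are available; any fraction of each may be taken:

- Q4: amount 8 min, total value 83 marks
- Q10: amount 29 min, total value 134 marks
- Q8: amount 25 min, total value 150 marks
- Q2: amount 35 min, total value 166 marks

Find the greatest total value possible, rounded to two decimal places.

131.00

Take in order of value per unit:
- Q4 (83/8 per unit): all 8 → value 83, running total 83.00
- Q8 (150/25 per unit): 8 of 25 → value 8×150/25 = 48.0000, running total 131.00
Total 131.00.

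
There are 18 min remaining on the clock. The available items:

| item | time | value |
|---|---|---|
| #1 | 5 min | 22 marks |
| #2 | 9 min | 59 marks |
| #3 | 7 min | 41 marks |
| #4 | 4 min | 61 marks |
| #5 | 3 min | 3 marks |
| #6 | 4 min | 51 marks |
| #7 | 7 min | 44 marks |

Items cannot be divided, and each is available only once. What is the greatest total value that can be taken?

This is a 0/1 knapsack; check combinations near the capacity.
- #2+#4+#6: time 9+4+4=17, value 59+61+51=171
- #4+#5+#6+#7: time 4+3+4+7=18, value 61+3+51+44=159
- #4+#6+#7: time 4+4+7=15, value 61+51+44=156
- #3+#4+#5+#6: time 7+4+3+4=18, value 41+61+3+51=156
Best: 171 marks.

171 marks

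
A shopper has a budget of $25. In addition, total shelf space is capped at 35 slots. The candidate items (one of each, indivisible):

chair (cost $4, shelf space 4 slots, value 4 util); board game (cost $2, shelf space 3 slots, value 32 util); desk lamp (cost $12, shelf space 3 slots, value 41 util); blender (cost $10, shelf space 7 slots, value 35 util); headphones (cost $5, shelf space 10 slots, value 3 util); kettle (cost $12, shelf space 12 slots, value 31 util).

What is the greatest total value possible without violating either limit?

Feasible sets respecting both limits:
- board game+desk lamp+blender: cost 24, shelf space 13, value 108
- board game+blender+kettle: cost 24, shelf space 22, value 98
- chair+board game+desk lamp+headphones: cost 23, shelf space 20, value 80
Best: 108 util.

108 util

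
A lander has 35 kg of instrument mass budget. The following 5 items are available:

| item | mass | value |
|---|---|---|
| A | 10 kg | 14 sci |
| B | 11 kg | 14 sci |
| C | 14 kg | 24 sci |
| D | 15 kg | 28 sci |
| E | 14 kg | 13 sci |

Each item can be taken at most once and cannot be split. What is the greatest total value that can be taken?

This is a 0/1 knapsack; check combinations near the capacity.
- C+D: mass 14+15=29, value 24+28=52
- A+B+C: mass 10+11+14=35, value 14+14+24=52
- A+D: mass 10+15=25, value 14+28=42
- B+D: mass 11+15=26, value 14+28=42
Best: 52 sci.

52 sci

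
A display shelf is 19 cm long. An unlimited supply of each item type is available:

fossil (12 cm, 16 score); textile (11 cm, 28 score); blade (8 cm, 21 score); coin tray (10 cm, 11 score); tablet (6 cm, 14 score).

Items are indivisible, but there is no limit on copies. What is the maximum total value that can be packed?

Best value-per-unit is blade at 21/8; filling with it alone gives 2×21 = 42.
Optimal mix: 1×textile + 1×blade → length 19, value 49.

49 score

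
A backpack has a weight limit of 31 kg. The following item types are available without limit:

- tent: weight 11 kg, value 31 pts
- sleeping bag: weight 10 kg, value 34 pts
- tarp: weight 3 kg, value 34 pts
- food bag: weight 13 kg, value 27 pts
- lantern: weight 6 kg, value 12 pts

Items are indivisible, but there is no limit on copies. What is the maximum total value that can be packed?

Best value-per-unit is tarp at 34/3, and filling with it alone uses weight 10×3=30. No mix of the others beats 10×34 = 340.

340 pts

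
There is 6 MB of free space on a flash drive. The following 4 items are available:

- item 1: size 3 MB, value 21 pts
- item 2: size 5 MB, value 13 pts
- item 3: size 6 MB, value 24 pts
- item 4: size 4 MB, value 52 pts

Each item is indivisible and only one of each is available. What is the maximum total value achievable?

Check high-value combinations within 6 MB:
- item 4: size 4, value 52
- item 3: size 6, value 24
- item 1: size 3, value 21
- item 2: size 5, value 13
Best: 52 pts.

52 pts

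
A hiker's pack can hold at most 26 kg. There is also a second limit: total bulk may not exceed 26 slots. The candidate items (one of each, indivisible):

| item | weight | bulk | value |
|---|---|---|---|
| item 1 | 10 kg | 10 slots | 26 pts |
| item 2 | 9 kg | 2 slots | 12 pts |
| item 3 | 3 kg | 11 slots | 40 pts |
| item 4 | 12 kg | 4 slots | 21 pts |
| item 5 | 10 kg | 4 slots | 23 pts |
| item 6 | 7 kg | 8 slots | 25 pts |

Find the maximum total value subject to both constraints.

Feasible sets respecting both limits:
- item 1+item 3+item 5: weight 23, bulk 25, value 89
- item 3+item 5+item 6: weight 20, bulk 23, value 88
- item 1+item 3+item 4: weight 25, bulk 25, value 87
Best: 89 pts.

89 pts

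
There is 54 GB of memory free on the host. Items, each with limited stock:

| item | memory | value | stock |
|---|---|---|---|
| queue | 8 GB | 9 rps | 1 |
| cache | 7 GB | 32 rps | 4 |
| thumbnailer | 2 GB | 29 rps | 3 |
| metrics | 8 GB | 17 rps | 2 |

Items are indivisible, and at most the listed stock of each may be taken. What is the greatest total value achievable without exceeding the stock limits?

Top feasible selections:
- 4×cache + 3×thumbnailer + 2×metrics: memory 50, value 249
- 1×queue + 4×cache + 3×thumbnailer + 1×metrics: memory 50, value 241
- 4×cache + 3×thumbnailer + 1×metrics: memory 42, value 232
Best: 249 rps.

249 rps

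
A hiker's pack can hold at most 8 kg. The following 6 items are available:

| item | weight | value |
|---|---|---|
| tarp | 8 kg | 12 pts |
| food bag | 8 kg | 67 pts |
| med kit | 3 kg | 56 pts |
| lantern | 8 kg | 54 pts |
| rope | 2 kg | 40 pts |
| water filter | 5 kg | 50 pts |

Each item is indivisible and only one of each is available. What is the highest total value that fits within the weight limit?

Check high-value combinations within 8 kg:
- med kit+water filter: weight 3+5=8, value 56+50=106
- med kit+rope: weight 3+2=5, value 56+40=96
- rope+water filter: weight 2+5=7, value 40+50=90
- food bag: weight 8, value 67
- med kit: weight 3, value 56
Best: 106 pts.

106 pts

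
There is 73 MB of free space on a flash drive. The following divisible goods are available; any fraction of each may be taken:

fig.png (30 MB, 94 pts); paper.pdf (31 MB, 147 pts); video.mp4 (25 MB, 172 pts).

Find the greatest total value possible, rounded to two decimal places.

372.27

Take in order of value per unit:
- video.mp4 (172/25 per unit): all 25 → value 172, running total 172.00
- paper.pdf (147/31 per unit): all 31 → value 147, running total 319.00
- fig.png (94/30 per unit): 17 of 30 → value 17×94/30 = 53.2667, running total 372.27
Total 372.27.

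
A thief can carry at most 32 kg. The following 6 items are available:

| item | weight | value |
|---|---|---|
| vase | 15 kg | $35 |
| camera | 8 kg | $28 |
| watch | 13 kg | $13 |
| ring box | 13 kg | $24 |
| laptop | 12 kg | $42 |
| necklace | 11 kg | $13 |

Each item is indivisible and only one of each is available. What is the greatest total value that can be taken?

$83

Check high-value combinations within 32 kg:
- camera+laptop+necklace: weight 8+12+11=31, value 28+42+13=83
- vase+laptop: weight 15+12=27, value 35+42=77
- camera+laptop: weight 8+12=20, value 28+42=70
- ring box+laptop: weight 13+12=25, value 24+42=66
Best: $83.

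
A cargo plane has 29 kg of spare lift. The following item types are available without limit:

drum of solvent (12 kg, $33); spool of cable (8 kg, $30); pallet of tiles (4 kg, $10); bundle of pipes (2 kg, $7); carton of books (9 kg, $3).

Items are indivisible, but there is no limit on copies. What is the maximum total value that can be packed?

$104

Best value-per-unit is spool of cable at 30/8; filling with it alone gives 3×30 = 90.
Optimal mix: 3×spool of cable + 2×bundle of pipes → weight 28, value 104.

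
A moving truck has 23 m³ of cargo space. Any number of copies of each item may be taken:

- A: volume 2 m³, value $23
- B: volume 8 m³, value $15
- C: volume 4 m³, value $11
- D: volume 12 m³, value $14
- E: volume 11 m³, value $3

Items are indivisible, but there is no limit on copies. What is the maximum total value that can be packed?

$253

Best value-per-unit is A at 23/2, and filling with it alone uses volume 11×2=22. No mix of the others beats 11×23 = 253.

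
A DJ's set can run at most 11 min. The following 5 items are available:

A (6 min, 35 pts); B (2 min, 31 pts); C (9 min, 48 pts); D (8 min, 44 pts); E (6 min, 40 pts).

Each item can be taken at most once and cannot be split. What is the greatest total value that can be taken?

79 pts

Check high-value combinations within 11 min:
- B+C: duration 2+9=11, value 31+48=79
- B+D: duration 2+8=10, value 31+44=75
- B+E: duration 2+6=8, value 31+40=71
- A+B: duration 6+2=8, value 35+31=66
- C: duration 9, value 48
Best: 79 pts.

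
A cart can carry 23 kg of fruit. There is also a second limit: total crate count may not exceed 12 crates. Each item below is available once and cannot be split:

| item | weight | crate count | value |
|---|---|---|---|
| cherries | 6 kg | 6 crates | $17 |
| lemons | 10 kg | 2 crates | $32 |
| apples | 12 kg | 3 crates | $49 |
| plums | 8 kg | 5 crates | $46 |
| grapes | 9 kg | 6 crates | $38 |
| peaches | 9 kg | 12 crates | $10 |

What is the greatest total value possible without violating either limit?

Feasible sets respecting both limits:
- apples+plums: weight 20, crate count 8, value 95
- apples+grapes: weight 21, crate count 9, value 87
- plums+grapes: weight 17, crate count 11, value 84
Best: $95.

$95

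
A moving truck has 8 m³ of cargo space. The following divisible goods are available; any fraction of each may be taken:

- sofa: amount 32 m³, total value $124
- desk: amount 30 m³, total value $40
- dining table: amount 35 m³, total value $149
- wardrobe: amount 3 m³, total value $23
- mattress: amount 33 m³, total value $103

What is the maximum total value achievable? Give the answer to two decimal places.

44.29

Take in order of value per unit:
- wardrobe (23/3 per unit): all 3 → value 23, running total 23.00
- dining table (149/35 per unit): 5 of 35 → value 5×149/35 = 21.2857, running total 44.29
Total 44.29.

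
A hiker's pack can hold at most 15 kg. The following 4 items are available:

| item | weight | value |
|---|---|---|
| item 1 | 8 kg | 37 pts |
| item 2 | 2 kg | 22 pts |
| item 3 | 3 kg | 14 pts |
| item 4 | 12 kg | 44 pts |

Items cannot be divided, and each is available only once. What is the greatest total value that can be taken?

This is a 0/1 knapsack; check combinations near the capacity.
- item 1+item 2+item 3: weight 8+2+3=13, value 37+22+14=73
- item 2+item 4: weight 2+12=14, value 22+44=66
- item 1+item 2: weight 8+2=10, value 37+22=59
- item 3+item 4: weight 3+12=15, value 14+44=58
Best: 73 pts.

73 pts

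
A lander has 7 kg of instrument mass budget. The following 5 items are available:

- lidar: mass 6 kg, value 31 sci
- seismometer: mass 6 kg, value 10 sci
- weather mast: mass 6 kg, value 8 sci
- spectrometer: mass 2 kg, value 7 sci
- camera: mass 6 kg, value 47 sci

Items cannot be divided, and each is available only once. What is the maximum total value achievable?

Check high-value combinations within 7 kg:
- camera: mass 6, value 47
- lidar: mass 6, value 31
- seismometer: mass 6, value 10
- weather mast: mass 6, value 8
- spectrometer: mass 2, value 7
Best: 47 sci.

47 sci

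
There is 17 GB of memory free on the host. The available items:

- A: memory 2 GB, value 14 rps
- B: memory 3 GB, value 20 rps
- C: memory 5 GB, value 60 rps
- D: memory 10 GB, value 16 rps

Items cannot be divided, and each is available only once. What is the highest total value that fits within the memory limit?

Check high-value combinations within 17 GB:
- A+B+C: memory 2+3+5=10, value 14+20+60=94
- A+C+D: memory 2+5+10=17, value 14+60+16=90
- B+C: memory 3+5=8, value 20+60=80
- C+D: memory 5+10=15, value 60+16=76
Best: 94 rps.

94 rps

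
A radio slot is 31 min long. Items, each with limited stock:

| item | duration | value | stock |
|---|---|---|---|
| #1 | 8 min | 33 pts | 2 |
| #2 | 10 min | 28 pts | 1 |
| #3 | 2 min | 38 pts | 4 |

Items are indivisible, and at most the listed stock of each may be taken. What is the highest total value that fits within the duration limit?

218 pts

Best selections within duration 31 and stock limits:
- 2×#1 + 4×#3: duration 24, value 218
- 1×#1 + 1×#2 + 4×#3: duration 26, value 213
- 1×#1 + 4×#3: duration 16, value 185
- 1×#2 + 4×#3: duration 18, value 180
Best: 218 pts.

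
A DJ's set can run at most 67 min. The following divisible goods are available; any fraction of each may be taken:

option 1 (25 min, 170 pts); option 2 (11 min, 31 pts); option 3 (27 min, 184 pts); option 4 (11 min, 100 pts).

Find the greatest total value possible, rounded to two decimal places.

465.27

Take in order of value per unit:
- option 4 (100/11 per unit): all 11 → value 100, running total 100.00
- option 3 (184/27 per unit): all 27 → value 184, running total 284.00
- option 1 (170/25 per unit): all 25 → value 170, running total 454.00
- option 2 (31/11 per unit): 4 of 11 → value 4×31/11 = 11.2727, running total 465.27
Total 465.27.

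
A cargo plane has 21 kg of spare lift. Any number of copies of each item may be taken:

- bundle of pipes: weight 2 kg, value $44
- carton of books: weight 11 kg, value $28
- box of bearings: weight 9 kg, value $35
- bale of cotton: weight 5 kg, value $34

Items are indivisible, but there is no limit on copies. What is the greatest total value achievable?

Best value-per-unit is bundle of pipes at 44/2, and filling with it alone uses weight 10×2=20. No mix of the others beats 10×44 = 440.

$440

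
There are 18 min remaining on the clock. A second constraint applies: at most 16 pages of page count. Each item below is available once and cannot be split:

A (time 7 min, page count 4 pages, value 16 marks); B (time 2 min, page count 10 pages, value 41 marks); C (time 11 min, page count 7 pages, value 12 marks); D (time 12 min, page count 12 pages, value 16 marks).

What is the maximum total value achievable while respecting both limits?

Feasible sets respecting both limits:
- A+B: time 9, page count 14, value 57
- B: time 2, page count 10, value 41
- A+C: time 18, page count 11, value 28
- A: time 7, page count 4, value 16
Best: 57 marks.

57 marks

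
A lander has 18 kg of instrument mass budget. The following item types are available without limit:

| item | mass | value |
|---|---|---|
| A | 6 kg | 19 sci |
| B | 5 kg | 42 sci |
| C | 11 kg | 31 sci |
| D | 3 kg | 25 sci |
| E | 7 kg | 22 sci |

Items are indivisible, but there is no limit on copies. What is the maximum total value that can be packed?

Best value-per-unit is B at 42/5; filling with it alone gives 3×42 = 126.
Optimal mix: 3×B + 1×D → mass 18, value 151.

151 sci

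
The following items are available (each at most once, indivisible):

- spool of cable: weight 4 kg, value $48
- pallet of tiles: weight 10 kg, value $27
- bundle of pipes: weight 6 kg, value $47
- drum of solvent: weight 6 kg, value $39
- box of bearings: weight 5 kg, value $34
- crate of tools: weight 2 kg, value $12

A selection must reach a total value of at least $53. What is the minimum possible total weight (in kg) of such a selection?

6

Subsets with value ≥ 53, sorted by total weight:
- spool of cable+crate of tools: weight 6, value 60
- bundle of pipes+crate of tools: weight 8, value 59
- spool of cable+box of bearings: weight 9, value 82
- spool of cable+bundle of pipes: weight 10, value 95
Minimum weight: 6 kg.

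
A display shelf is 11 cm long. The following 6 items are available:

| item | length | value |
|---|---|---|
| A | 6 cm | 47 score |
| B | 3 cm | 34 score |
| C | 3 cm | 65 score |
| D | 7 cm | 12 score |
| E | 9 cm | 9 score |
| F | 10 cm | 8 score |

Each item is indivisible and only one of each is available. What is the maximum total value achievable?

Check high-value combinations within 11 cm:
- A+C: length 6+3=9, value 47+65=112
- B+C: length 3+3=6, value 34+65=99
- A+B: length 6+3=9, value 47+34=81
- C+D: length 3+7=10, value 65+12=77
Best: 112 score.

112 score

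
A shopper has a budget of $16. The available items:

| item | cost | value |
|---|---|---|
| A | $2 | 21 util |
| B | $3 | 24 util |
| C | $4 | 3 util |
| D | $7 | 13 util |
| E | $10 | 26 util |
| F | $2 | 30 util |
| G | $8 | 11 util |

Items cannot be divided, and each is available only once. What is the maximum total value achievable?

88 util

Check high-value combinations within $16:
- A+B+D+F: cost 2+3+7+2=14, value 21+24+13+30=88
- A+B+F+G: cost 2+3+2+8=15, value 21+24+30+11=86
- B+E+F: cost 3+10+2=15, value 24+26+30=80
- A+B+C+F: cost 2+3+4+2=11, value 21+24+3+30=78
- A+E+F: cost 2+10+2=14, value 21+26+30=77
Best: 88 util.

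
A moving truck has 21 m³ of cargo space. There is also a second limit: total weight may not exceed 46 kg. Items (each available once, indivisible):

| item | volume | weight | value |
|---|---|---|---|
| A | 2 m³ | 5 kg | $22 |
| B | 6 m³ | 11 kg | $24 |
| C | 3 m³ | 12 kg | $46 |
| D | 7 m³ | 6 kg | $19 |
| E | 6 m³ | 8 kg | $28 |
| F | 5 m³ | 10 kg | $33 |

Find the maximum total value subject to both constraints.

$131

Feasible sets respecting both limits:
- B+C+E+F: volume 20, weight 41, value 131
- A+C+E+F: volume 16, weight 35, value 129
- C+D+E+F: volume 21, weight 36, value 126
Best: $131.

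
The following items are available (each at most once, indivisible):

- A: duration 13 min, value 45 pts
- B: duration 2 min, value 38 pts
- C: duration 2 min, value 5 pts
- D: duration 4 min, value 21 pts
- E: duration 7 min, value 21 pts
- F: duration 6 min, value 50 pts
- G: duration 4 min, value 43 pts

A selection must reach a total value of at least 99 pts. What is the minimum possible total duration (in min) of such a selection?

Subsets with value ≥ 99, sorted by total duration:
- B+D+G: duration 10, value 102
- B+F+G: duration 12, value 131
- B+D+F: duration 12, value 109
- B+C+D+G: duration 12, value 107
Minimum duration: 10 min.

10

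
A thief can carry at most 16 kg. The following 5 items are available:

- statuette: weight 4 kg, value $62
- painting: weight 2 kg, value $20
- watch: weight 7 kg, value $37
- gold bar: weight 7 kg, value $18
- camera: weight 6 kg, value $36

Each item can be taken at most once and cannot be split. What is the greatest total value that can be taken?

Check high-value combinations within 16 kg:
- statuette+painting+watch: weight 4+2+7=13, value 62+20+37=119
- statuette+painting+camera: weight 4+2+6=12, value 62+20+36=118
- statuette+painting+gold bar: weight 4+2+7=13, value 62+20+18=100
- statuette+watch: weight 4+7=11, value 62+37=99
Best: $119.

$119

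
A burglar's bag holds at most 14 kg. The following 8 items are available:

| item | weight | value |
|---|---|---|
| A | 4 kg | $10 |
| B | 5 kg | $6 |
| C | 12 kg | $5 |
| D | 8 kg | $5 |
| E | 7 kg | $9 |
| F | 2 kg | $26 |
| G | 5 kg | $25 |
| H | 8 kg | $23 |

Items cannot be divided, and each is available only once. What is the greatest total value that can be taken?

$61

This is a 0/1 knapsack; check combinations near the capacity.
- A+F+G: weight 4+2+5=11, value 10+26+25=61
- E+F+G: weight 7+2+5=14, value 9+26+25=60
- A+F+H: weight 4+2+8=14, value 10+26+23=59
- B+F+G: weight 5+2+5=12, value 6+26+25=57
- F+G: weight 2+5=7, value 26+25=51
Best: $61.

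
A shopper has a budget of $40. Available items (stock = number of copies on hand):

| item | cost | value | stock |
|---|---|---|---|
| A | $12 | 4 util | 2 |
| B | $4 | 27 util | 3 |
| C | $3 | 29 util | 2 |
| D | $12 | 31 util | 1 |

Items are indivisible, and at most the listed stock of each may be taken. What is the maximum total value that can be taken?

170 util

Top feasible selections:
- 3×B + 2×C + 1×D: cost 30, value 170
- 1×A + 2×B + 2×C + 1×D: cost 38, value 147
- 1×A + 3×B + 1×C + 1×D: cost 39, value 145
Best: 170 util.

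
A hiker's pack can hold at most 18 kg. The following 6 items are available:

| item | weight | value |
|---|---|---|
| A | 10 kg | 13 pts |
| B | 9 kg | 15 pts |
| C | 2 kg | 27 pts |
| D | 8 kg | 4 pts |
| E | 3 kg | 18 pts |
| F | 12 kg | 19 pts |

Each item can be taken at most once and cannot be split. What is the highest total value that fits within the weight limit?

64 pts

Check high-value combinations within 18 kg:
- C+E+F: weight 2+3+12=17, value 27+18+19=64
- B+C+E: weight 9+2+3=14, value 15+27+18=60
- A+C+E: weight 10+2+3=15, value 13+27+18=58
- C+D+E: weight 2+8+3=13, value 27+4+18=49
- C+F: weight 2+12=14, value 27+19=46
Best: 64 pts.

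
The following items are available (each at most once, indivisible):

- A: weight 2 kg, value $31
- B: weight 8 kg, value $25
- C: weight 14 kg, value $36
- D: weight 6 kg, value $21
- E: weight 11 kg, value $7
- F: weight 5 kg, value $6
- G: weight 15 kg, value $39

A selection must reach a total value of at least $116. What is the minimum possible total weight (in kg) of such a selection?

31

Subsets with value ≥ 116, sorted by total weight:
- A+B+D+G: weight 31, value 116
- A+B+C+D+F: weight 35, value 119
- A+B+D+F+G: weight 36, value 122
Minimum weight: 31 kg.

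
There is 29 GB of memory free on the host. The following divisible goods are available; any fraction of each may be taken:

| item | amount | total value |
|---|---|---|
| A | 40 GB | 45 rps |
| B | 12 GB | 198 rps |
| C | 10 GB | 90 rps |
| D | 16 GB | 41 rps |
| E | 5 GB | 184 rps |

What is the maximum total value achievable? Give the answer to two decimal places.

Take in order of value per unit:
- E (184/5 per unit): all 5 → value 184, running total 184.00
- B (198/12 per unit): all 12 → value 198, running total 382.00
- C (90/10 per unit): all 10 → value 90, running total 472.00
- D (41/16 per unit): 2 of 16 → value 2×41/16 = 5.1250, running total 477.13
Total 477.13.

477.13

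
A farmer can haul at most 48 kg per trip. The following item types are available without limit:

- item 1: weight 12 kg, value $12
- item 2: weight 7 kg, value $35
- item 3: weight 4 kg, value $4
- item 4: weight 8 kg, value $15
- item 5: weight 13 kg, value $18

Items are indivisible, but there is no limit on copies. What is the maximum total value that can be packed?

Best value-per-unit is item 2 at 35/7; filling with it alone gives 6×35 = 210.
Optimal mix: 6×item 2 + 1×item 3 → weight 46, value 214.

$214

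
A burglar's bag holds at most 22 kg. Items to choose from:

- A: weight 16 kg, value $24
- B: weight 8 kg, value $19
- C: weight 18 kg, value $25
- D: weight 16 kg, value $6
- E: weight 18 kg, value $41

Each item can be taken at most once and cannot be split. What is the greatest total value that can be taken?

$41

Check high-value combinations within 22 kg:
- E: weight 18, value 41
- C: weight 18, value 25
- A: weight 16, value 24
- B: weight 8, value 19
- D: weight 16, value 6
Best: $41.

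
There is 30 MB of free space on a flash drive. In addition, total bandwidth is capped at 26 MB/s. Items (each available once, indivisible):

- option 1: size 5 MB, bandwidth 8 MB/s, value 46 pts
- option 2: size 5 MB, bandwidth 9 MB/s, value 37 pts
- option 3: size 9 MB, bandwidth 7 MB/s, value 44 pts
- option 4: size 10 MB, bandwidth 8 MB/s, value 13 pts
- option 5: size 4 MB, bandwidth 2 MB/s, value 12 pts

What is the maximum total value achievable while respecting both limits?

139 pts

Feasible sets respecting both limits:
- option 1+option 2+option 3+option 5: size 23, bandwidth 26, value 139
- option 1+option 2+option 3: size 19, bandwidth 24, value 127
- option 1+option 3+option 4+option 5: size 28, bandwidth 25, value 115
- option 2+option 3+option 4+option 5: size 28, bandwidth 26, value 106
Best: 139 pts.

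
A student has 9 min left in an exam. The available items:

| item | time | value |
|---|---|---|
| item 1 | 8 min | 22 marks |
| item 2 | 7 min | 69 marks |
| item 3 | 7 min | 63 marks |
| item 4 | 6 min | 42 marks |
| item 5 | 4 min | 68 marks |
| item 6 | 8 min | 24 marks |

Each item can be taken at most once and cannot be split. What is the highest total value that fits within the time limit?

69 marks

Check high-value combinations within 9 min:
- item 2: time 7, value 69
- item 5: time 4, value 68
- item 3: time 7, value 63
Best: 69 marks.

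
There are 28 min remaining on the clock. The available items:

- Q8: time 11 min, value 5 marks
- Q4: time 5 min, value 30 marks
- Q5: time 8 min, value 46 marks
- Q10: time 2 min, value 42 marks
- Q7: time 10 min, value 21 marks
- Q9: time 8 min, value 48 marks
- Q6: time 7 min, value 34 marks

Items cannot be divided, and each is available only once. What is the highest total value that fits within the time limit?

170 marks

This is a 0/1 knapsack; check combinations near the capacity.
- Q5+Q10+Q9+Q6: time 8+2+8+7=25, value 46+42+48+34=170
- Q4+Q5+Q10+Q9: time 5+8+2+8=23, value 30+46+42+48=166
- Q4+Q5+Q9+Q6: time 5+8+8+7=28, value 30+46+48+34=158
- Q5+Q10+Q7+Q9: time 8+2+10+8=28, value 46+42+21+48=157
Best: 170 marks.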